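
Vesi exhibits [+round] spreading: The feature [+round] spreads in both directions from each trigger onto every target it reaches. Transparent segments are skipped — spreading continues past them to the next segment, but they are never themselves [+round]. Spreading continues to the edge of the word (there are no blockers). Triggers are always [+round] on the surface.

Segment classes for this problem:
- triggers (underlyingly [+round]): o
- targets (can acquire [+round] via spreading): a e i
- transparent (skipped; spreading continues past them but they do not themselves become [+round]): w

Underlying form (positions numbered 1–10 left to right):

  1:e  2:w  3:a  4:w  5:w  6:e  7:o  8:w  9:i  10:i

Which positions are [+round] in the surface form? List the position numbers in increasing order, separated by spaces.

1 3 6 7 9 10

From /o/ at 7 rightward: 8 /w/ transparent; 9 /i/ → [+round]; 10 /i/ → [+round]; word edge.
From /o/ at 7 leftward: 6 /e/ → [+round]; 5 /w/ transparent; 4 /w/ transparent; 3 /a/ → [+round]; 2 /w/ transparent; 1 /e/ → [+round]; word edge.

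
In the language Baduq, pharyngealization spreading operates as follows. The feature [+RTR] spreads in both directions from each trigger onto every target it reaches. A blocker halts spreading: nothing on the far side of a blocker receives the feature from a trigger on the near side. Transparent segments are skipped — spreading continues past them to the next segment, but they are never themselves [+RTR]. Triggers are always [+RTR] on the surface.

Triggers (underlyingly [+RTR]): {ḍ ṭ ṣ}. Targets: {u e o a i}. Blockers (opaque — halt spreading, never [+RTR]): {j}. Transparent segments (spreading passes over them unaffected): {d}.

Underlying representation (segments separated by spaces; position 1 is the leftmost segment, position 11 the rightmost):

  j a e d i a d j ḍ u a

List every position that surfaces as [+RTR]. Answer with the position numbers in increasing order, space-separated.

9 10 11

From /ḍ/ at 9 rightward: 10 /u/ → [+RTR]; 11 /a/ → [+RTR]; word edge.
From /ḍ/ at 9 leftward: 8 /j/ blocks.
Targets with no active source: positions 2 3 5 6 stay [-emphatic].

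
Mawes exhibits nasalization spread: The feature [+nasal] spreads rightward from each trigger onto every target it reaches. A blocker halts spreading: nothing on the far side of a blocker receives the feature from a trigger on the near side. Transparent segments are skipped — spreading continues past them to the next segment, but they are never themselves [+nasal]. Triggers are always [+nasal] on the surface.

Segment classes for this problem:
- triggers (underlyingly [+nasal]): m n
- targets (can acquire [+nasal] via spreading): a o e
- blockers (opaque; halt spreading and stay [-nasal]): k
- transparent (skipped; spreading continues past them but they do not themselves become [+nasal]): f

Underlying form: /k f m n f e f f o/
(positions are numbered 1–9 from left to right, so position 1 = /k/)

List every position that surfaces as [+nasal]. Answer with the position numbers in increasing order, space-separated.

From /m/ at 3 rightward: 4 /n/ is itself a trigger — this domain ends here.
From /n/ at 4 rightward: 5 /f/ transparent; 6 /e/ → [+nasal]; 7 /f/ transparent; 8 /f/ transparent; 9 /o/ → [+nasal]; word edge.

3 4 6 9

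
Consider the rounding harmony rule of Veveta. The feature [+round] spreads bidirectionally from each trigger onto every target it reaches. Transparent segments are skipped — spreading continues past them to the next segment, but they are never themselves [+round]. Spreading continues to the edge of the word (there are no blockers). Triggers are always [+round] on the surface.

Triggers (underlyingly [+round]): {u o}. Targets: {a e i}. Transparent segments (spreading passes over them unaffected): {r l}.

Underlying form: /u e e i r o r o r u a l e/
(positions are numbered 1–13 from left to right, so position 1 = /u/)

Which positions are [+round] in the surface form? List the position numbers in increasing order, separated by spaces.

From /u/ at 1 rightward: 2 /e/ → [+round]; 3 /e/ → [+round]; 4 /i/ → [+round]; 5 /r/ transparent; 6 /o/ is itself a trigger — this domain ends here.
From /u/ at 1 leftward: word edge.
From /o/ at 6 rightward: 7 /r/ transparent; 8 /o/ is itself a trigger — this domain ends here.
From /o/ at 6 leftward: 5 /r/ transparent; 4 /i/ → [+round]; 3 /e/ → [+round]; 2 /e/ → [+round]; 1 /u/ is itself a trigger — this domain ends here.
From /o/ at 8 rightward: 9 /r/ transparent; 10 /u/ is itself a trigger — this domain ends here.
From /o/ at 8 leftward: 7 /r/ transparent; 6 /o/ is itself a trigger — this domain ends here.
From /u/ at 10 rightward: 11 /a/ → [+round]; 12 /l/ transparent; 13 /e/ → [+round]; word edge.
From /u/ at 10 leftward: 9 /r/ transparent; 8 /o/ is itself a trigger — this domain ends here.

1 2 3 4 6 8 10 11 13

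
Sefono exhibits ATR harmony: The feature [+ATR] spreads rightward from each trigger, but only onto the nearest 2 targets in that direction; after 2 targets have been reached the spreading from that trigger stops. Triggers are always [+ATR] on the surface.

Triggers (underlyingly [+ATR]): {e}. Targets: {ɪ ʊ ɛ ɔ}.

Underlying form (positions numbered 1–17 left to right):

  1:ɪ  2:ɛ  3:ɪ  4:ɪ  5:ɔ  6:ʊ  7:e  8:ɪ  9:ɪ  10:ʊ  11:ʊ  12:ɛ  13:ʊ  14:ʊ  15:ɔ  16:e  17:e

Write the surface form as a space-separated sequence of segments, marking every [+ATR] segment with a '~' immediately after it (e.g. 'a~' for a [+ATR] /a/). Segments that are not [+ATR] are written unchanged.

From /e/ at 7 rightward: 8 /ɪ/ → [+ATR]; 9 /ɪ/ → [+ATR]; bound reached.
From /e/ at 16 rightward: 17 /e/ is itself a trigger — this domain ends here.
From /e/ at 17 rightward: word edge.
Targets with no active source: positions 1 2 3 4 5 6 10 11 12 13 14 15 stay [-ATR].
[+ATR] positions on the surface: 7 8 9 16 17.

ɪ ɛ ɪ ɪ ɔ ʊ e~ ɪ~ ɪ~ ʊ ʊ ɛ ʊ ʊ ɔ e~ e~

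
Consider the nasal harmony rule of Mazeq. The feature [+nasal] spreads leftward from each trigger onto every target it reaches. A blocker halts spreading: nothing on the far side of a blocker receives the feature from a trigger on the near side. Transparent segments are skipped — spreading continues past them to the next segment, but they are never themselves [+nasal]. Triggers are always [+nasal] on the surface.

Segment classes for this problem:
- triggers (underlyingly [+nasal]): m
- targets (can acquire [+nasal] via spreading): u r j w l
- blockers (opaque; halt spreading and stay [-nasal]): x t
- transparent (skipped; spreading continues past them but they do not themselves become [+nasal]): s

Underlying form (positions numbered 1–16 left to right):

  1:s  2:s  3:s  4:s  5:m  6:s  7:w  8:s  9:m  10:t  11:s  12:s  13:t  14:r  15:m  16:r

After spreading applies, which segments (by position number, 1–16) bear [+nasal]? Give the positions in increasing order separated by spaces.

From /m/ at 5 leftward: 4 /s/ transparent; 3 /s/ transparent; 2 /s/ transparent; 1 /s/ transparent; word edge.
From /m/ at 9 leftward: 8 /s/ transparent; 7 /w/ → [+nasal]; 6 /s/ transparent; 5 /m/ is itself a trigger — this domain ends here.
From /m/ at 15 leftward: 14 /r/ → [+nasal]; 13 /t/ blocks.
Target with no active source: position 16 stays [-nasal].

5 7 9 14 15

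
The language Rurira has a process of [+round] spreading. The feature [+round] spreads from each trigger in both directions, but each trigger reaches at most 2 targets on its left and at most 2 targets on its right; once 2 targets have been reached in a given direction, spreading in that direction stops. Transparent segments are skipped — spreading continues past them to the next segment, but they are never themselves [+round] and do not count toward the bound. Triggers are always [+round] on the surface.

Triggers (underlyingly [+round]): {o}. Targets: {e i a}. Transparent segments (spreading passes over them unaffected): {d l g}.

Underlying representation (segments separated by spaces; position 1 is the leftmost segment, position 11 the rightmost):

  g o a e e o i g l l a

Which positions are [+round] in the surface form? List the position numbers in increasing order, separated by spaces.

2 3 4 5 6 7 11

From /o/ at 2 rightward: 3 /a/ → [+round]; 4 /e/ → [+round]; bound reached.
From /o/ at 2 leftward: 1 /g/ transparent; word edge.
From /o/ at 6 rightward: 7 /i/ → [+round]; 8 /g/ transparent; 9 /l/ transparent; 10 /l/ transparent; 11 /a/ → [+round]; bound reached.
From /o/ at 6 leftward: 5 /e/ → [+round]; 4 /e/ → [+round]; bound reached.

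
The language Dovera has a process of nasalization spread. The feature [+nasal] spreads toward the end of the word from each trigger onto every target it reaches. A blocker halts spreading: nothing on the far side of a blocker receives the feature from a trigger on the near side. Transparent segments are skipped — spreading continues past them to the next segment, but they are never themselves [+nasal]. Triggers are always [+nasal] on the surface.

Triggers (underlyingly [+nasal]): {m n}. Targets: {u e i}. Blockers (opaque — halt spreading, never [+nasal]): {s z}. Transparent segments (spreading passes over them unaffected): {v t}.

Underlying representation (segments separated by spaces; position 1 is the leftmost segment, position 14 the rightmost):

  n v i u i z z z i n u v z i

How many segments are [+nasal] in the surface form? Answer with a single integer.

6

From /n/ at 1 rightward: 2 /v/ transparent; 3 /i/ → [+nasal]; 4 /u/ → [+nasal]; 5 /i/ → [+nasal]; 6 /z/ blocks.
From /n/ at 10 rightward: 11 /u/ → [+nasal]; 12 /v/ transparent; 13 /z/ blocks.
Targets with no active source: positions 9 14 stay [-nasal].
[+nasal] positions on the surface: 1 3 4 5 10 11.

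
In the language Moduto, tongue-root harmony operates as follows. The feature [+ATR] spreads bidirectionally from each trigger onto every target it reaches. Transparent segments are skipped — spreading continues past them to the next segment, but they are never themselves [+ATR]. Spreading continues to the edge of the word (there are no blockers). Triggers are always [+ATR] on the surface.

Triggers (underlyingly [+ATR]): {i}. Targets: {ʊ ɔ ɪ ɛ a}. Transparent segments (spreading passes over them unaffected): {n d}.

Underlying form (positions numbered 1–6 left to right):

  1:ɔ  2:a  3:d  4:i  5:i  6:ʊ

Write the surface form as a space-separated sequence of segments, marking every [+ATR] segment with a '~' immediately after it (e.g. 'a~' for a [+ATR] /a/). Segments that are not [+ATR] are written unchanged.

From /i/ at 4 rightward: 5 /i/ is itself a trigger — this domain ends here.
From /i/ at 4 leftward: 3 /d/ transparent; 2 /a/ → [+ATR]; 1 /ɔ/ → [+ATR]; word edge.
From /i/ at 5 rightward: 6 /ʊ/ → [+ATR]; word edge.
From /i/ at 5 leftward: 4 /i/ is itself a trigger — this domain ends here.
[+ATR] positions on the surface: 1 2 4 5 6.

ɔ~ a~ d i~ i~ ʊ~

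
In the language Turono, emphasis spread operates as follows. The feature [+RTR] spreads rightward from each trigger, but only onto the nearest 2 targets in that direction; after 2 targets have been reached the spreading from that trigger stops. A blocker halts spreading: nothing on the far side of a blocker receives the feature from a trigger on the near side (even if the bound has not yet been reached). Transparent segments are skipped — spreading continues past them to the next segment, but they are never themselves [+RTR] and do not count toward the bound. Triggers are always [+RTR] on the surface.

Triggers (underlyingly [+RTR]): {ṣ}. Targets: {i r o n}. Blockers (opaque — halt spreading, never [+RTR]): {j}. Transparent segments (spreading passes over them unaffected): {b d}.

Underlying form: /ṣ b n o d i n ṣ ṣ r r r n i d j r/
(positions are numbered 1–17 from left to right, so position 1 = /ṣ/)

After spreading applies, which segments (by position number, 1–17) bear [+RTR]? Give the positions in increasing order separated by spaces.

From /ṣ/ at 1 rightward: 2 /b/ transparent; 3 /n/ → [+RTR]; 4 /o/ → [+RTR]; bound reached.
From /ṣ/ at 8 rightward: 9 /ṣ/ is itself a trigger — this domain ends here.
From /ṣ/ at 9 rightward: 10 /r/ → [+RTR]; 11 /r/ → [+RTR]; bound reached.
Targets with no active source: positions 6 7 12 13 14 17 stay [-emphatic].

1 3 4 8 9 10 11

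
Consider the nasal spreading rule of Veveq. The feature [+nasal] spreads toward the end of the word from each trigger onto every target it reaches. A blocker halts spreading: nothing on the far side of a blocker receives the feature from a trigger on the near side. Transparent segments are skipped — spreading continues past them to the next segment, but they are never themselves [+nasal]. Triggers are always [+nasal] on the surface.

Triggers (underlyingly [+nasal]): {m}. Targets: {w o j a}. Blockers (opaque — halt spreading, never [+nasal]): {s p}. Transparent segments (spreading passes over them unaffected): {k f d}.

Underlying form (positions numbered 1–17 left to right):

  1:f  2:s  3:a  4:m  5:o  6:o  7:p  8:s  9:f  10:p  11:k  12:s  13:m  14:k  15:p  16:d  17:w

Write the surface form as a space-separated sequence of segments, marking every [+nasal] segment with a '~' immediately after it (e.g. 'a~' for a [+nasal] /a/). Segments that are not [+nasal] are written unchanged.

From /m/ at 4 rightward: 5 /o/ → [+nasal]; 6 /o/ → [+nasal]; 7 /p/ blocks.
From /m/ at 13 rightward: 14 /k/ transparent; 15 /p/ blocks.
Targets with no active source: positions 3 17 stay [-nasal].
[+nasal] positions on the surface: 4 5 6 13.

f s a m~ o~ o~ p s f p k s m~ k p d w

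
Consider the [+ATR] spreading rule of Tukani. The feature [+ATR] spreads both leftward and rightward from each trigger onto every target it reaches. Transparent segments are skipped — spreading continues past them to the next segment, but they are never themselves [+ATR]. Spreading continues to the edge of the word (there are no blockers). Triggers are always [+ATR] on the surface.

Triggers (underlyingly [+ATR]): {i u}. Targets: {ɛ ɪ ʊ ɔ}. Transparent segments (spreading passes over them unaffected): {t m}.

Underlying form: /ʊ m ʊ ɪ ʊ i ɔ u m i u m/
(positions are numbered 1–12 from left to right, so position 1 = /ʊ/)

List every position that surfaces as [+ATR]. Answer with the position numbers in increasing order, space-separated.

1 3 4 5 6 7 8 10 11

From /i/ at 6 rightward: 7 /ɔ/ → [+ATR]; 8 /u/ is itself a trigger — this domain ends here.
From /i/ at 6 leftward: 5 /ʊ/ → [+ATR]; 4 /ɪ/ → [+ATR]; 3 /ʊ/ → [+ATR]; 2 /m/ transparent; 1 /ʊ/ → [+ATR]; word edge.
From /u/ at 8 rightward: 9 /m/ transparent; 10 /i/ is itself a trigger — this domain ends here.
From /u/ at 8 leftward: 7 /ɔ/ → [+ATR]; 6 /i/ is itself a trigger — this domain ends here.
From /i/ at 10 rightward: 11 /u/ is itself a trigger — this domain ends here.
From /i/ at 10 leftward: 9 /m/ transparent; 8 /u/ is itself a trigger — this domain ends here.
From /u/ at 11 rightward: 12 /m/ transparent; word edge.
From /u/ at 11 leftward: 10 /i/ is itself a trigger — this domain ends here.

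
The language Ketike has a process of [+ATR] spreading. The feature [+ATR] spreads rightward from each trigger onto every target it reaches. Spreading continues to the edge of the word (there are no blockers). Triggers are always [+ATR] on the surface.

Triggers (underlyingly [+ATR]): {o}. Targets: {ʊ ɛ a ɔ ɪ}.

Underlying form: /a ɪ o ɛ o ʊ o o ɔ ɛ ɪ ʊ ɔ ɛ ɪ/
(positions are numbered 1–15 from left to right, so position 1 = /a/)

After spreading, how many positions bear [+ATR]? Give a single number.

From /o/ at 3 rightward: 4 /ɛ/ → [+ATR]; 5 /o/ is itself a trigger — this domain ends here.
From /o/ at 5 rightward: 6 /ʊ/ → [+ATR]; 7 /o/ is itself a trigger — this domain ends here.
From /o/ at 7 rightward: 8 /o/ is itself a trigger — this domain ends here.
From /o/ at 8 rightward: 9 /ɔ/ → [+ATR]; 10 /ɛ/ → [+ATR]; 11 /ɪ/ → [+ATR]; 12 /ʊ/ → [+ATR]; 13 /ɔ/ → [+ATR]; 14 /ɛ/ → [+ATR]; 15 /ɪ/ → [+ATR]; word edge.
Targets with no active source: positions 1 2 stay [-ATR].
[+ATR] positions on the surface: 3 4 5 6 7 8 9 10 11 12 13 14 15.

13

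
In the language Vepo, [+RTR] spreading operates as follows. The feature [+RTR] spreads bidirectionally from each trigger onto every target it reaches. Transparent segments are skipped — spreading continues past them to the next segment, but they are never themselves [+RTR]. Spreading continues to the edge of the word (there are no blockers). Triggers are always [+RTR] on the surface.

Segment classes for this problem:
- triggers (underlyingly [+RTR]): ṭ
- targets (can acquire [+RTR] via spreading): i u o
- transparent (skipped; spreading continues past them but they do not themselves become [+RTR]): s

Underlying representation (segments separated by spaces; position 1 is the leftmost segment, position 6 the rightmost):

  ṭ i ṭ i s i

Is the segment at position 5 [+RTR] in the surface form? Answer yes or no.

From /ṭ/ at 1 rightward: 2 /i/ → [+RTR]; 3 /ṭ/ is itself a trigger — this domain ends here.
From /ṭ/ at 1 leftward: word edge.
From /ṭ/ at 3 rightward: 4 /i/ → [+RTR]; 5 /s/ transparent; 6 /i/ → [+RTR]; word edge.
From /ṭ/ at 3 leftward: 2 /i/ → [+RTR]; 1 /ṭ/ is itself a trigger — this domain ends here.
[+RTR] positions on the surface: 1 2 3 4 6.

no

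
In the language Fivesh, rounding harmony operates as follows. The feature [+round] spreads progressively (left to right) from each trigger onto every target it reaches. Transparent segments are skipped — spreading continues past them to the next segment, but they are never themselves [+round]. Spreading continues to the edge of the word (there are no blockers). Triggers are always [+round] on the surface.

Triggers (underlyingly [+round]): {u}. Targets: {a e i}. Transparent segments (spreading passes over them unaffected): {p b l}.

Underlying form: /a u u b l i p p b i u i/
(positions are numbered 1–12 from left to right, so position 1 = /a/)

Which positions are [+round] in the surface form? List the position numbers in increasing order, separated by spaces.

From /u/ at 2 rightward: 3 /u/ is itself a trigger — this domain ends here.
From /u/ at 3 rightward: 4 /b/ transparent; 5 /l/ transparent; 6 /i/ → [+round]; 7 /p/ transparent; 8 /p/ transparent; 9 /b/ transparent; 10 /i/ → [+round]; 11 /u/ is itself a trigger — this domain ends here.
From /u/ at 11 rightward: 12 /i/ → [+round]; word edge.
Target with no active source: position 1 stays [-round].

2 3 6 10 11 12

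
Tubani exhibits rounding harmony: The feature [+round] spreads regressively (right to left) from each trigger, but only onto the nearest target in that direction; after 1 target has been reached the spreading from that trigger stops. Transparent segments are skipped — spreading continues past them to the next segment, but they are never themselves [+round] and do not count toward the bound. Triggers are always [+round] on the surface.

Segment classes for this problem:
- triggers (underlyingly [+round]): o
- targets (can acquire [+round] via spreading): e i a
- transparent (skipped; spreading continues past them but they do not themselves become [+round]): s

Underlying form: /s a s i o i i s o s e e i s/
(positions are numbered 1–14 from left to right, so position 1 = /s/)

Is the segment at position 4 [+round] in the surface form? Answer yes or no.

From /o/ at 5 leftward: 4 /i/ → [+round]; bound reached.
From /o/ at 9 leftward: 8 /s/ transparent; 7 /i/ → [+round]; bound reached.
Targets with no active source: positions 2 6 11 12 13 stay [-round].
[+round] positions on the surface: 4 5 7 9.

yes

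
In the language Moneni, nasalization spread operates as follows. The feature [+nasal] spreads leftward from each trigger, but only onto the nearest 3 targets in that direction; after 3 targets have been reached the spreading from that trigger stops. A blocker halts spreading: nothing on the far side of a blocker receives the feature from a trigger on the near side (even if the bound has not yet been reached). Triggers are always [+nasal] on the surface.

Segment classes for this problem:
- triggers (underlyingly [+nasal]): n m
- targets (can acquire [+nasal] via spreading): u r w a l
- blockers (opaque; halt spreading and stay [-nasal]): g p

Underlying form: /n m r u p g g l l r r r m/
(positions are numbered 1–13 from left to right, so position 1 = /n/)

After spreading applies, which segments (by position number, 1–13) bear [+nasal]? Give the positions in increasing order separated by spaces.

From /n/ at 1 leftward: word edge.
From /m/ at 2 leftward: 1 /n/ is itself a trigger — this domain ends here.
From /m/ at 13 leftward: 12 /r/ → [+nasal]; 11 /r/ → [+nasal]; 10 /r/ → [+nasal]; bound reached.
Targets with no active source: positions 3 4 8 9 stay [-nasal].

1 2 10 11 12 13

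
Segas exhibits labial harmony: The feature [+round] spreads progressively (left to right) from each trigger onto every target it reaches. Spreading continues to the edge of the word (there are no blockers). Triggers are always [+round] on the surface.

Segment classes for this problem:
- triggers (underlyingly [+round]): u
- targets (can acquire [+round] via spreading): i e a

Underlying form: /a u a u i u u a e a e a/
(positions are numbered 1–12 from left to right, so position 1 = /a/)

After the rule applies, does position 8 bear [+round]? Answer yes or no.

yes

From /u/ at 2 rightward: 3 /a/ → [+round]; 4 /u/ is itself a trigger — this domain ends here.
From /u/ at 4 rightward: 5 /i/ → [+round]; 6 /u/ is itself a trigger — this domain ends here.
From /u/ at 6 rightward: 7 /u/ is itself a trigger — this domain ends here.
From /u/ at 7 rightward: 8 /a/ → [+round]; 9 /e/ → [+round]; 10 /a/ → [+round]; 11 /e/ → [+round]; 12 /a/ → [+round]; word edge.
Target with no active source: position 1 stays [-round].
[+round] positions on the surface: 2 3 4 5 6 7 8 9 10 11 12.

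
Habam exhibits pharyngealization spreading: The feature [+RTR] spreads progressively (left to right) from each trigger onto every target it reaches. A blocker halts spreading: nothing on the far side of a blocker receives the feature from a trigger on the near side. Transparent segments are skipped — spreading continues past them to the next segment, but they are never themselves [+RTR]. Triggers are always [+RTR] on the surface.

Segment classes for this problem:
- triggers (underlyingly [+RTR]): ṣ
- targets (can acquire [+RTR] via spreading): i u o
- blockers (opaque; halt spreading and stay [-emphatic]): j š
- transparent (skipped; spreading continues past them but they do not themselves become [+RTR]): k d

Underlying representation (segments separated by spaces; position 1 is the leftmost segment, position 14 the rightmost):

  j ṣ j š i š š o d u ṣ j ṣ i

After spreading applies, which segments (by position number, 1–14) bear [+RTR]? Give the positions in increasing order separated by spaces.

From /ṣ/ at 2 rightward: 3 /j/ blocks.
From /ṣ/ at 11 rightward: 12 /j/ blocks.
From /ṣ/ at 13 rightward: 14 /i/ → [+RTR]; word edge.
Targets with no active source: positions 5 8 10 stay [-emphatic].

2 11 13 14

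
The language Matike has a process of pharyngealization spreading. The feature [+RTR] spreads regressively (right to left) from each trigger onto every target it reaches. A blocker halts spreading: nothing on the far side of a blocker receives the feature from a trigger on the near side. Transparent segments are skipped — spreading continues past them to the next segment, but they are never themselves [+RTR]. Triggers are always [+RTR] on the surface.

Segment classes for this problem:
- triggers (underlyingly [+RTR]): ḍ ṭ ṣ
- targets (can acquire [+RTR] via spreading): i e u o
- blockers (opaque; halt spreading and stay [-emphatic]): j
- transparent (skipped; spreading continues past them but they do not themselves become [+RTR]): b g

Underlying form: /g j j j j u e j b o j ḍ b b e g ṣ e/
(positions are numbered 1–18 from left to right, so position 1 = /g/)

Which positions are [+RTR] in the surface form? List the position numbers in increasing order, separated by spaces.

From /ḍ/ at 12 leftward: 11 /j/ blocks.
From /ṣ/ at 17 leftward: 16 /g/ transparent; 15 /e/ → [+RTR]; 14 /b/ transparent; 13 /b/ transparent; 12 /ḍ/ is itself a trigger — this domain ends here.
Targets with no active source: positions 6 7 10 18 stay [-emphatic].

12 15 17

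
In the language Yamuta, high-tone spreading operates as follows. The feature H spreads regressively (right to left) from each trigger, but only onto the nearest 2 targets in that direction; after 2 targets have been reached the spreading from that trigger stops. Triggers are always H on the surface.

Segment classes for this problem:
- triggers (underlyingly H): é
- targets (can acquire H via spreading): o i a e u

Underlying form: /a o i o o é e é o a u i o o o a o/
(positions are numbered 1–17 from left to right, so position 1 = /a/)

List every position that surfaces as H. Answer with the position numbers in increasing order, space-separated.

From /é/ at 6 leftward: 5 /o/ → H; 4 /o/ → H; bound reached.
From /é/ at 8 leftward: 7 /e/ → H; 6 /é/ is itself a trigger — this domain ends here.
Targets with no active source: positions 1 2 3 9 10 11 12 13 14 15 16 17 stay [-high tone].

4 5 6 7 8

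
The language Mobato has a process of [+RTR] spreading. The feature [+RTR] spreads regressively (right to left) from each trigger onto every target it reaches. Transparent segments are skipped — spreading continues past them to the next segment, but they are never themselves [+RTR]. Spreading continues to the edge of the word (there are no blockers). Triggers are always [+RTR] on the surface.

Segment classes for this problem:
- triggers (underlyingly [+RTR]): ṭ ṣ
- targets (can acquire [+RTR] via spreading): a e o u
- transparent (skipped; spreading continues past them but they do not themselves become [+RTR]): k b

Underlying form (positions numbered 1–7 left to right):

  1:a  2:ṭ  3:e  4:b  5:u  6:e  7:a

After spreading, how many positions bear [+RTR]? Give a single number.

2

From /ṭ/ at 2 leftward: 1 /a/ → [+RTR]; word edge.
Targets with no active source: positions 3 5 6 7 stay [-emphatic].
[+RTR] positions on the surface: 1 2.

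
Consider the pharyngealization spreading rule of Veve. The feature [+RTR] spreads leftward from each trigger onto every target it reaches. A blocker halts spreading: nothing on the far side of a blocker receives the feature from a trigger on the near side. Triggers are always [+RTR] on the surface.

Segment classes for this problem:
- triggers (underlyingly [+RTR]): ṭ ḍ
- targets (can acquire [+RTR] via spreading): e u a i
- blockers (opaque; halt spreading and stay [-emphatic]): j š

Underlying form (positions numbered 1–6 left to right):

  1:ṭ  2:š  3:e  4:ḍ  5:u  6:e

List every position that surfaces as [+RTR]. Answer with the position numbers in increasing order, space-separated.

From /ṭ/ at 1 leftward: word edge.
From /ḍ/ at 4 leftward: 3 /e/ → [+RTR]; 2 /š/ blocks.
Targets with no active source: positions 5 6 stay [-emphatic].

1 3 4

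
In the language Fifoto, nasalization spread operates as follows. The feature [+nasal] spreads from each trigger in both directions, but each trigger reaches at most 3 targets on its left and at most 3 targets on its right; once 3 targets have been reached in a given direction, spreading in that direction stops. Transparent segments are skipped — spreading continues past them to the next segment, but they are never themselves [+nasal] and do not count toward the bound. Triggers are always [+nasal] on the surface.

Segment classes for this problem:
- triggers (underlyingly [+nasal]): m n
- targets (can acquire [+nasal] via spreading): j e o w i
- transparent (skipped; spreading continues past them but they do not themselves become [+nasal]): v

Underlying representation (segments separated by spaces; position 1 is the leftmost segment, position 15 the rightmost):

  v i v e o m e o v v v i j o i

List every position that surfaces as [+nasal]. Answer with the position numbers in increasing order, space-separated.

2 4 5 6 7 8 12

From /m/ at 6 rightward: 7 /e/ → [+nasal]; 8 /o/ → [+nasal]; 9 /v/ transparent; 10 /v/ transparent; 11 /v/ transparent; 12 /i/ → [+nasal]; bound reached.
From /m/ at 6 leftward: 5 /o/ → [+nasal]; 4 /e/ → [+nasal]; 3 /v/ transparent; 2 /i/ → [+nasal]; bound reached.
Targets with no active source: positions 13 14 15 stay [-nasal].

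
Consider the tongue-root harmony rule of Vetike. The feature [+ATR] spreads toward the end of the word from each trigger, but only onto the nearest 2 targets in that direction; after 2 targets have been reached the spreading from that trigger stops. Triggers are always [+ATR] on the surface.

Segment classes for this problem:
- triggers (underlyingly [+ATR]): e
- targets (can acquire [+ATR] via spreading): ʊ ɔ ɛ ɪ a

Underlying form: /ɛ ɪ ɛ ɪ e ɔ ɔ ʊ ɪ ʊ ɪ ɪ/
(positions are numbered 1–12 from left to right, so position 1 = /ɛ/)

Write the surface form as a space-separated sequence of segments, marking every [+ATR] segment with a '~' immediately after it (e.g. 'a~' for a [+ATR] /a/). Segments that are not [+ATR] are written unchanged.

From /e/ at 5 rightward: 6 /ɔ/ → [+ATR]; 7 /ɔ/ → [+ATR]; bound reached.
Targets with no active source: positions 1 2 3 4 8 9 10 11 12 stay [-ATR].
[+ATR] positions on the surface: 5 6 7.

ɛ ɪ ɛ ɪ e~ ɔ~ ɔ~ ʊ ɪ ʊ ɪ ɪ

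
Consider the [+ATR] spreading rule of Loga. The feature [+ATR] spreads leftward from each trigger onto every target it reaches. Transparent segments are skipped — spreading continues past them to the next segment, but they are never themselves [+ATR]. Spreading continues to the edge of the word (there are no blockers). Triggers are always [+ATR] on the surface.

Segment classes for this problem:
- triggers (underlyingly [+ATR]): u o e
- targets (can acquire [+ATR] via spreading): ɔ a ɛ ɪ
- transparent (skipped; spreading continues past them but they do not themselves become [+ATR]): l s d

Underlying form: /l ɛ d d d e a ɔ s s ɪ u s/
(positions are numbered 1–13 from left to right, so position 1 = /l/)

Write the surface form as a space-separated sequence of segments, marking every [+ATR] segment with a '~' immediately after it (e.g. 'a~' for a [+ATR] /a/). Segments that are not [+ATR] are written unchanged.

l ɛ~ d d d e~ a~ ɔ~ s s ɪ~ u~ s

From /e/ at 6 leftward: 5 /d/ transparent; 4 /d/ transparent; 3 /d/ transparent; 2 /ɛ/ → [+ATR]; 1 /l/ transparent; word edge.
From /u/ at 12 leftward: 11 /ɪ/ → [+ATR]; 10 /s/ transparent; 9 /s/ transparent; 8 /ɔ/ → [+ATR]; 7 /a/ → [+ATR]; 6 /e/ is itself a trigger — this domain ends here.
[+ATR] positions on the surface: 2 6 7 8 11 12.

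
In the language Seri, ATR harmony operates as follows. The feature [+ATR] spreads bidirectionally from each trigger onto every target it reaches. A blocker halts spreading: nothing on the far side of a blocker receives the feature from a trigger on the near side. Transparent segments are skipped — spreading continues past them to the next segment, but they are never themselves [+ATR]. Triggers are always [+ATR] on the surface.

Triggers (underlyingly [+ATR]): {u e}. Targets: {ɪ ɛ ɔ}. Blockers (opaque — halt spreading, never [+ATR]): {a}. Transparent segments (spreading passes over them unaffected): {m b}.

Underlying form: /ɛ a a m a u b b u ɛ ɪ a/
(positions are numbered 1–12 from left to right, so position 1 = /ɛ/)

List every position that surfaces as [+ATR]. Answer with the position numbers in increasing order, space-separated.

6 9 10 11

From /u/ at 6 rightward: 7 /b/ transparent; 8 /b/ transparent; 9 /u/ is itself a trigger — this domain ends here.
From /u/ at 6 leftward: 5 /a/ blocks.
From /u/ at 9 rightward: 10 /ɛ/ → [+ATR]; 11 /ɪ/ → [+ATR]; 12 /a/ blocks.
From /u/ at 9 leftward: 8 /b/ transparent; 7 /b/ transparent; 6 /u/ is itself a trigger — this domain ends here.
Target with no active source: position 1 stays [-ATR].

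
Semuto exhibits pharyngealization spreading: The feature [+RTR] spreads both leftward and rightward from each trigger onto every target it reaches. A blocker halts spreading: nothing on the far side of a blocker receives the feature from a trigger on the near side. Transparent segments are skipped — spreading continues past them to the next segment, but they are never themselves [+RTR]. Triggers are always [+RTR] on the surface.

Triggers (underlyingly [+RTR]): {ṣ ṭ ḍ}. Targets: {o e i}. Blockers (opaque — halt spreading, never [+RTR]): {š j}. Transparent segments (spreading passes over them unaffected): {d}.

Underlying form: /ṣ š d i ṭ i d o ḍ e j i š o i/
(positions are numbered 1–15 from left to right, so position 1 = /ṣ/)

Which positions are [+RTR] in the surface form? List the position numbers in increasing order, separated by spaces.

1 4 5 6 8 9 10

From /ṣ/ at 1 rightward: 2 /š/ blocks.
From /ṣ/ at 1 leftward: word edge.
From /ṭ/ at 5 rightward: 6 /i/ → [+RTR]; 7 /d/ transparent; 8 /o/ → [+RTR]; 9 /ḍ/ is itself a trigger — this domain ends here.
From /ṭ/ at 5 leftward: 4 /i/ → [+RTR]; 3 /d/ transparent; 2 /š/ blocks.
From /ḍ/ at 9 rightward: 10 /e/ → [+RTR]; 11 /j/ blocks.
From /ḍ/ at 9 leftward: 8 /o/ → [+RTR]; 7 /d/ transparent; 6 /i/ → [+RTR]; 5 /ṭ/ is itself a trigger — this domain ends here.
Targets with no active source: positions 12 14 15 stay [-emphatic].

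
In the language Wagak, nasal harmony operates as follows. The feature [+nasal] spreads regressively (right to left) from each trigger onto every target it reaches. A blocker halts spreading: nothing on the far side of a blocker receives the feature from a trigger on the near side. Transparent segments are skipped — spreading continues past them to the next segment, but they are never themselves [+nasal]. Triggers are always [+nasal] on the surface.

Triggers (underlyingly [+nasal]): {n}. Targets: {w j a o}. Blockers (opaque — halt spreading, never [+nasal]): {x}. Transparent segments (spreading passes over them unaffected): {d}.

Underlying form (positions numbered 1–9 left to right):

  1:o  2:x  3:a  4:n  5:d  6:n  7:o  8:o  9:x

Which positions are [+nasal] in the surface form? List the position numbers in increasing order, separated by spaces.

From /n/ at 4 leftward: 3 /a/ → [+nasal]; 2 /x/ blocks.
From /n/ at 6 leftward: 5 /d/ transparent; 4 /n/ is itself a trigger — this domain ends here.
Targets with no active source: positions 1 7 8 stay [-nasal].

3 4 6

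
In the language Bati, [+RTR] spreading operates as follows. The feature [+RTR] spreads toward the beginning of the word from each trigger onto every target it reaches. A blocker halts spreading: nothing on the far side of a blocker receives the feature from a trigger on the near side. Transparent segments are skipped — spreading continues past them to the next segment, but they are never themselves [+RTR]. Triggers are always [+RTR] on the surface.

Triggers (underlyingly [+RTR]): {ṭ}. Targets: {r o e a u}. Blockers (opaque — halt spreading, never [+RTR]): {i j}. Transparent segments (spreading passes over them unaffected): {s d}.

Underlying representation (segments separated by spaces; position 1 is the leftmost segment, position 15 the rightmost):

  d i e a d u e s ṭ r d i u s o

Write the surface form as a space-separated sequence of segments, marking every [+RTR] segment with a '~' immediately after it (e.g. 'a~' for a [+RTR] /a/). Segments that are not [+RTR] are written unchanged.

From /ṭ/ at 9 leftward: 8 /s/ transparent; 7 /e/ → [+RTR]; 6 /u/ → [+RTR]; 5 /d/ transparent; 4 /a/ → [+RTR]; 3 /e/ → [+RTR]; 2 /i/ blocks.
Targets with no active source: positions 10 13 15 stay [-emphatic].
[+RTR] positions on the surface: 3 4 6 7 9.

d i e~ a~ d u~ e~ s ṭ~ r d i u s o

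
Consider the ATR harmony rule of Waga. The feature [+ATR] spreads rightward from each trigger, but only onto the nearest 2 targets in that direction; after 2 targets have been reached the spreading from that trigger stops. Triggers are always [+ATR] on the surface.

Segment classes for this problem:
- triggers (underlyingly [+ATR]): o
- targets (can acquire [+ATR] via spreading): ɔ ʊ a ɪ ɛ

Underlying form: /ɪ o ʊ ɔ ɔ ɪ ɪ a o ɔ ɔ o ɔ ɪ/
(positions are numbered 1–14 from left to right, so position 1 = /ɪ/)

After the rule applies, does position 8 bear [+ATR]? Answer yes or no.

no

From /o/ at 2 rightward: 3 /ʊ/ → [+ATR]; 4 /ɔ/ → [+ATR]; bound reached.
From /o/ at 9 rightward: 10 /ɔ/ → [+ATR]; 11 /ɔ/ → [+ATR]; bound reached.
From /o/ at 12 rightward: 13 /ɔ/ → [+ATR]; 14 /ɪ/ → [+ATR]; bound reached.
Targets with no active source: positions 1 5 6 7 8 stay [-ATR].
[+ATR] positions on the surface: 2 3 4 9 10 11 12 13 14.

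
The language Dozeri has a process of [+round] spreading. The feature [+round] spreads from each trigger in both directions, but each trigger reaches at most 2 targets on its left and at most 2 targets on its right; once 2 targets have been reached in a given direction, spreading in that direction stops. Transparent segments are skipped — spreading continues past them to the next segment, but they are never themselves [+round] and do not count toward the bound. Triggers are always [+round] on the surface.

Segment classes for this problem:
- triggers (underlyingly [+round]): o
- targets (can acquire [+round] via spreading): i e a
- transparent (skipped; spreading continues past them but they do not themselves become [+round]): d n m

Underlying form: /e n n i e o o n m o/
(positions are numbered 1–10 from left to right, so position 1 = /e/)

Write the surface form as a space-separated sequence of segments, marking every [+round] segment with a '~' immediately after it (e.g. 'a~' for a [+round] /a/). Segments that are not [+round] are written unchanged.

From /o/ at 6 rightward: 7 /o/ is itself a trigger — this domain ends here.
From /o/ at 6 leftward: 5 /e/ → [+round]; 4 /i/ → [+round]; bound reached.
From /o/ at 7 rightward: 8 /n/ transparent; 9 /m/ transparent; 10 /o/ is itself a trigger — this domain ends here.
From /o/ at 7 leftward: 6 /o/ is itself a trigger — this domain ends here.
From /o/ at 10 rightward: word edge.
From /o/ at 10 leftward: 9 /m/ transparent; 8 /n/ transparent; 7 /o/ is itself a trigger — this domain ends here.
Target with no active source: position 1 stays [-round].
[+round] positions on the surface: 4 5 6 7 10.

e n n i~ e~ o~ o~ n m o~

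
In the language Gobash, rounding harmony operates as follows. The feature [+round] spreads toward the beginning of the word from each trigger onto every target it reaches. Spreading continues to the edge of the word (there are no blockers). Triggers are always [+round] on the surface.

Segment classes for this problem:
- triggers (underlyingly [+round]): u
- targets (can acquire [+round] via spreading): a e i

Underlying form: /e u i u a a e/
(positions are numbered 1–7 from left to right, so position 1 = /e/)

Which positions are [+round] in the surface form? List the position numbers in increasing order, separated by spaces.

1 2 3 4

From /u/ at 2 leftward: 1 /e/ → [+round]; word edge.
From /u/ at 4 leftward: 3 /i/ → [+round]; 2 /u/ is itself a trigger — this domain ends here.
Targets with no active source: positions 5 6 7 stay [-round].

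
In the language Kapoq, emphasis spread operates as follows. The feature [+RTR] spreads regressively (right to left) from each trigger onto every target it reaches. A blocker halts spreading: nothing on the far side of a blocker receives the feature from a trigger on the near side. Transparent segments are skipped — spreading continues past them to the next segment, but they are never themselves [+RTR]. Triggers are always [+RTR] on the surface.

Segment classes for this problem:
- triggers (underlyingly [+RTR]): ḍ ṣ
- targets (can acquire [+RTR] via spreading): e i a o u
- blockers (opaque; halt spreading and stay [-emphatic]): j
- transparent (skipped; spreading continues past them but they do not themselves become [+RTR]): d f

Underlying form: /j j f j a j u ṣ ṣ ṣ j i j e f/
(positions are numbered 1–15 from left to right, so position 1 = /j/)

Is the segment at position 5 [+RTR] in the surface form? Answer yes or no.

no

From /ṣ/ at 8 leftward: 7 /u/ → [+RTR]; 6 /j/ blocks.
From /ṣ/ at 9 leftward: 8 /ṣ/ is itself a trigger — this domain ends here.
From /ṣ/ at 10 leftward: 9 /ṣ/ is itself a trigger — this domain ends here.
Targets with no active source: positions 5 12 14 stay [-emphatic].
[+RTR] positions on the surface: 7 8 9 10.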